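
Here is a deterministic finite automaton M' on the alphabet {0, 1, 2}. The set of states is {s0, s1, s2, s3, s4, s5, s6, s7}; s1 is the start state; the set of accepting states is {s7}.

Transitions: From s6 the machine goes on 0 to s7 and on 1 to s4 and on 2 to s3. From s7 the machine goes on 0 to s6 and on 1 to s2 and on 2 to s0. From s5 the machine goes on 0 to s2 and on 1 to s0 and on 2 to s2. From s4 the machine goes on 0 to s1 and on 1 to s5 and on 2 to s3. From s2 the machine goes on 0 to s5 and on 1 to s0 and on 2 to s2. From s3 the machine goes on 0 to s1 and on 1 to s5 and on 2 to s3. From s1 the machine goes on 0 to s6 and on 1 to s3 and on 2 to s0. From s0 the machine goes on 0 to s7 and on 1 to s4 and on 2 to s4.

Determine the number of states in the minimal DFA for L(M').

Start with accepting vs non-accepting: {s7} | {s0,s1,s2,s3,s4,s5,s6}.
On input 0, block {s0,s1,s2,s3,s4,s5,s6} splits into {s1,s2,s3,s4,s5} and {s0,s6}.
On input 0, block {s1,s2,s3,s4,s5} splits into {s2,s3,s4,s5} and {s1}.
Split {s2,s3,s4,s5} by δ(·,0) → {s2,s5} and {s3,s4}.
No further refinement is possible. Final partition (5 blocks): {s7} | {s2,s5} | {s0,s6} | {s1} | {s3,s4}.

5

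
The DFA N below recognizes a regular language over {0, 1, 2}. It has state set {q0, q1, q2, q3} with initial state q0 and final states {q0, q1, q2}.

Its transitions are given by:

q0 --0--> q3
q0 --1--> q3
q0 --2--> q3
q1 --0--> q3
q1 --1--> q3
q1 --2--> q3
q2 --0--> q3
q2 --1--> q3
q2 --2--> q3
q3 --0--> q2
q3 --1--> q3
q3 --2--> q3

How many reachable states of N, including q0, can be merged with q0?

2

Reachable states from the start: {q0,q2,q3}. Unreachable: {q1} — drop them.
P0 = {q0,q2} | {q3}.
No further refinement is possible. Final partition (2 blocks): {q0,q2} | {q3}.
State q0 belongs to the block {q0,q2}, which has 2 states.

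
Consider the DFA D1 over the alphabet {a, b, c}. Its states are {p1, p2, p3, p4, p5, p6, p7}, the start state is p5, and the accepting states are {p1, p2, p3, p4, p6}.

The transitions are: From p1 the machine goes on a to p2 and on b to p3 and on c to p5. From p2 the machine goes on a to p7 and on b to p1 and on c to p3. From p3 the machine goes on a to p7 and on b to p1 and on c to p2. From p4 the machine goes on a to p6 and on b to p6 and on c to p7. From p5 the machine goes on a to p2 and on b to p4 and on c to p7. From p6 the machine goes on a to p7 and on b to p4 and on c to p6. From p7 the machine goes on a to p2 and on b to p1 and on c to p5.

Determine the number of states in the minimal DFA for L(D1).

3

Start with accepting vs non-accepting: {p1,p2,p3,p4,p6} | {p5,p7}.
On input a, block {p1,p2,p3,p4,p6} splits into {p2,p3,p6} and {p1,p4}.
Stable partition: {p2,p3,p6} | {p5,p7} | {p1,p4} — 3 equivalence classes.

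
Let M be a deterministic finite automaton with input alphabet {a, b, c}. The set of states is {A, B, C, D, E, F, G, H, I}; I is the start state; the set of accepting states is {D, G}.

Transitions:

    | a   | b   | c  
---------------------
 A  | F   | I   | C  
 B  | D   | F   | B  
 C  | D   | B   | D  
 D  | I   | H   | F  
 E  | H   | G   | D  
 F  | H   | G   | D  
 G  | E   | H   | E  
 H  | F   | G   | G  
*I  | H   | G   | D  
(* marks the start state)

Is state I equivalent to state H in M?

States {A,B,C} cannot be reached from the start state, so discard them.
P0 = {D,G} | {E,F,H,I}.
The partition is now stable with 2 blocks: {D,G} | {E,F,H,I}.
I and H lie in the same block of the stable partition, so they are equivalent — no string distinguishes them.

Yes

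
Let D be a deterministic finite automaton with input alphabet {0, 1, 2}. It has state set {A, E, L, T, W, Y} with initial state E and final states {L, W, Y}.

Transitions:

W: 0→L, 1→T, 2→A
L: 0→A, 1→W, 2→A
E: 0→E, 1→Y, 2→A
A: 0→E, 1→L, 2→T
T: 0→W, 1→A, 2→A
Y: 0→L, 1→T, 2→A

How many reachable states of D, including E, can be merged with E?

1

P0 = {L,W,Y} | {A,E,T}.
Refine {L,W,Y} on symbol 0: members go to different blocks, giving {W,Y} and {L}.
On input 0, block {A,E,T} splits into {A,E} and {T}.
Refine {A,E} on symbol 1: members go to different blocks, giving {A} and {E}.
Stable partition: {W,Y} | {A} | {L} | {T} | {E} — 5 equivalence classes.
The equivalence class containing E is {E}, of size 1.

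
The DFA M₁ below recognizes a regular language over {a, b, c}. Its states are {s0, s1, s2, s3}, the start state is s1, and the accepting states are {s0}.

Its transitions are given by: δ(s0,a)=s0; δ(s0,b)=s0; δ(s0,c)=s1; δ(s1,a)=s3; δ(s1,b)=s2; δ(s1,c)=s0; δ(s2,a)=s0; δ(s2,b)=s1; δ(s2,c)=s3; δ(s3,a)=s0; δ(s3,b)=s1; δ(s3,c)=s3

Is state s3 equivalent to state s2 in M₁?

All states are reachable from the start state.
P0 = {s0} | {s1,s2,s3}.
Split {s1,s2,s3} by δ(·,a) → {s2,s3} and {s1}.
Stable partition: {s0} | {s2,s3} | {s1} — 3 equivalence classes.
s3 and s2 lie in the same block of the stable partition, so they are equivalent — no string distinguishes them.

Yes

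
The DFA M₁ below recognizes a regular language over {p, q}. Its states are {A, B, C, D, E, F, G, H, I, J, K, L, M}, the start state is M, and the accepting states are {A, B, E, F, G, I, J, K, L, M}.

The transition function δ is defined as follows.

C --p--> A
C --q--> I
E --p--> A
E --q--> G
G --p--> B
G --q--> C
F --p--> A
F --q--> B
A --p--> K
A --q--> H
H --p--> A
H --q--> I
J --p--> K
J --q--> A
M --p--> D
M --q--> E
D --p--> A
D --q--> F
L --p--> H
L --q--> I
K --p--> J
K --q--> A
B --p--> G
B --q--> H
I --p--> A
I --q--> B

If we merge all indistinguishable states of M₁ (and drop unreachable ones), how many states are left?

6

First remove the unreachable states {L}; 12 states remain.
P0 = {A,B,E,F,G,I,J,K,M} | {C,D,H}.
Split {A,B,E,F,G,I,J,K,M} by δ(·,p) → {A,B,E,F,G,I,J,K} and {M}.
On input q, block {A,B,E,F,G,I,J,K} splits into {E,F,I,J,K} and {A,B,G}.
Refine {E,F,I,J,K} on symbol p: members go to different blocks, giving {E,F,I} and {J,K}.
On input p, block {A,B,G} splits into {B,G} and {A}.
The partition is now stable with 6 blocks: {E,F,I} | {C,D,H} | {M} | {B,G} | {J,K} | {A}.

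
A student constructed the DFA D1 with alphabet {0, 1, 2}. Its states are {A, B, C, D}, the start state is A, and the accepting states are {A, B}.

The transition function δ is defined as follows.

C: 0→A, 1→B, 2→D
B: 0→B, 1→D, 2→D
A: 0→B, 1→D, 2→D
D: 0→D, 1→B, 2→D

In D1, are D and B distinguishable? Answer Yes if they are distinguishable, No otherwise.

Yes

States {C} cannot be reached from the start state, so discard them.
Initial partition by acceptance: {A,B} | {D}.
No further refinement is possible. Final partition (2 blocks): {A,B} | {D}.
D and B end up in different blocks, so they are distinguishable. For instance, the string 'ε' is accepted from only B.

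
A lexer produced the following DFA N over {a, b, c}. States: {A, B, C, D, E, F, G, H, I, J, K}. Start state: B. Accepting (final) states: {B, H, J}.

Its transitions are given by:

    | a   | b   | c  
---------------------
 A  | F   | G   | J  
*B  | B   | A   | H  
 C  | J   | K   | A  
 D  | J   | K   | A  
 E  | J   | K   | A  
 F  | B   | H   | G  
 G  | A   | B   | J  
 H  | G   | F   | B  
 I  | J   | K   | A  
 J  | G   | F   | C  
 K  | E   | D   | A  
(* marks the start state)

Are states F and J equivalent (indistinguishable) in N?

No

Reachable states from the start: {A,B,C,D,E,F,G,H,J,K}. Unreachable: {I} — drop them.
Start with accepting vs non-accepting: {B,H,J} | {A,C,D,E,F,G,K}.
Split {B,H,J} by δ(·,a) → {H,J} and {B}.
Refine {H,J} on symbol c: members go to different blocks, giving {H} and {J}.
On input a, block {A,C,D,E,F,G,K} splits into {A,G,K} and {C,D,E} and {F}.
On input a, block {A,G,K} splits into {A} and {G} and {K}.
Stable partition: {H} | {A} | {B} | {J} | {C,D,E} | {F} | {G} | {K} — 8 equivalence classes.
F and J end up in different blocks, so they are distinguishable. For instance, the string 'ε' is accepted from only J.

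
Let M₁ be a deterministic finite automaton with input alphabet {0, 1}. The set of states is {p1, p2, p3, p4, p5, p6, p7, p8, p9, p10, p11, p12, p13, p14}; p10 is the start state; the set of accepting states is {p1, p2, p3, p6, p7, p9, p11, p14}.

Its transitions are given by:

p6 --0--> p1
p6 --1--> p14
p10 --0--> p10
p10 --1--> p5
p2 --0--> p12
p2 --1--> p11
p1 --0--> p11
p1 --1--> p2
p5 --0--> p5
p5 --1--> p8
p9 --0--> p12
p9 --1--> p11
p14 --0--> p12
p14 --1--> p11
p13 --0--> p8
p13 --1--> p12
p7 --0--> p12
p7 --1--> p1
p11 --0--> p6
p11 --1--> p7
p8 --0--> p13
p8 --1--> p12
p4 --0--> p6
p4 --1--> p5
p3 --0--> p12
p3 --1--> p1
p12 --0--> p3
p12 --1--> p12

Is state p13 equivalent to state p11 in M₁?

No

Reachable states from the start: {p1,p2,p3,p5,p6,p7,p8,p10,p11,p12,p13,p14}. Unreachable: {p4,p9} — drop them.
Initial partition by acceptance: {p1,p2,p3,p6,p7,p11,p14} | {p5,p8,p10,p12,p13}.
On input 0, block {p1,p2,p3,p6,p7,p11,p14} splits into {p2,p3,p7,p14} and {p1,p6,p11}.
On input 0, block {p5,p8,p10,p12,p13} splits into {p5,p8,p10,p13} and {p12}.
Split {p5,p8,p10,p13} by δ(·,1) → {p5,p10} and {p8,p13}.
Refine {p5,p10} on symbol 1: members go to different blocks, giving {p5} and {p10}.
The partition is now stable with 6 blocks: {p2,p3,p7,p14} | {p5} | {p1,p6,p11} | {p12} | {p8,p13} | {p10}.
p13 and p11 end up in different blocks, so they are distinguishable. For instance, the string 'ε' is accepted from only p11.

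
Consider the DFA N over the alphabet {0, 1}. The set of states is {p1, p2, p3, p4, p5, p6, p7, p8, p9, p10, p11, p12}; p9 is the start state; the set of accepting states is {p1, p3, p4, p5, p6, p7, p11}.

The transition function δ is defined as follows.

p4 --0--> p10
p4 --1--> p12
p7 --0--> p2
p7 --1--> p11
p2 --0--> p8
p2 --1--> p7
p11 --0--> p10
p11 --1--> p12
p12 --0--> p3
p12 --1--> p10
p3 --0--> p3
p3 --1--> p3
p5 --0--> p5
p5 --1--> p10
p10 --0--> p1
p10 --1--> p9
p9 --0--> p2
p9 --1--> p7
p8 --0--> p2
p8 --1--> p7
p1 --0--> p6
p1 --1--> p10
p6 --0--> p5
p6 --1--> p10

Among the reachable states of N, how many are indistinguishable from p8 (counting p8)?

First remove the unreachable states {p4}; 11 states remain.
P0 = {p1,p3,p5,p6,p7,p11} | {p2,p8,p9,p10,p12}.
Refine {p1,p3,p5,p6,p7,p11} on symbol 0: members go to different blocks, giving {p1,p3,p5,p6} and {p7,p11}.
Refine {p1,p3,p5,p6} on symbol 1: members go to different blocks, giving {p1,p5,p6} and {p3}.
Refine {p2,p8,p9,p10,p12} on symbol 0: members go to different blocks, giving {p2,p8,p9} and {p10} and {p12}.
Split {p7,p11} by δ(·,0) → {p7} and {p11}.
Stable partition: {p1,p5,p6} | {p2,p8,p9} | {p7} | {p3} | {p10} | {p12} | {p11} — 7 equivalence classes.
State p8 belongs to the block {p2,p8,p9}, which has 3 states.

3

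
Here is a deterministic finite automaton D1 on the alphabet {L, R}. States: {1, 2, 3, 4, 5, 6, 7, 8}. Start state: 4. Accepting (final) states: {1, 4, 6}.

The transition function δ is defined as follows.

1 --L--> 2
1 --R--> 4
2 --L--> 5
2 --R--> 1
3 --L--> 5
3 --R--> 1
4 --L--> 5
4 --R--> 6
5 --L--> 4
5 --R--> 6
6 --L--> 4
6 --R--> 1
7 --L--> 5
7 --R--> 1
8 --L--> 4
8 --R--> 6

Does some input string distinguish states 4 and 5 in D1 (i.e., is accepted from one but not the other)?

States {3,7,8} cannot be reached from the start state, so discard them.
P0 = {1,4,6} | {2,5}.
Split {1,4,6} by δ(·,L) → {1,4} and {6}.
On input R, block {1,4} splits into {1} and {4}.
Refine {2,5} on symbol L: members go to different blocks, giving {2} and {5}.
Stable partition: {1} | {2} | {6} | {4} | {5} — 5 equivalence classes.
4 and 5 end up in different blocks, so they are distinguishable. For instance, the string 'ε' is accepted from only 4.

Yes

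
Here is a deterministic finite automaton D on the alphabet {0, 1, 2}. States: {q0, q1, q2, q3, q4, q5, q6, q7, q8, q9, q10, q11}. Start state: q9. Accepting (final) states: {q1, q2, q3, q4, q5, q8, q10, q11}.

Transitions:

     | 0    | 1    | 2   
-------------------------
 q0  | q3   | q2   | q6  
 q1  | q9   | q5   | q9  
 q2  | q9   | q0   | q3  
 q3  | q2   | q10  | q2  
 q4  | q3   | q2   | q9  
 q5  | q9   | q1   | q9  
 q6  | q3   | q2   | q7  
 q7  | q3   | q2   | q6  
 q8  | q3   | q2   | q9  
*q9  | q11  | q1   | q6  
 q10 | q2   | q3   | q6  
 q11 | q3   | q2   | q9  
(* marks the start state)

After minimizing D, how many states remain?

First remove the unreachable states {q4,q8}; 10 states remain.
Start with accepting vs non-accepting: {q1,q2,q3,q5,q10,q11} | {q0,q6,q7,q9}.
On input 0, block {q1,q2,q3,q5,q10,q11} splits into {q1,q2,q5} and {q3,q10,q11}.
Refine {q1,q2,q5} on symbol 1: members go to different blocks, giving {q1,q5} and {q2}.
On input 1, block {q0,q6,q7,q9} splits into {q0,q6,q7} and {q9}.
Refine {q3,q10,q11} on symbol 0: members go to different blocks, giving {q3,q10} and {q11}.
Split {q3,q10} by δ(·,2) → {q3} and {q10}.
The partition is now stable with 7 blocks: {q1,q5} | {q0,q6,q7} | {q3} | {q2} | {q9} | {q11} | {q10}.

7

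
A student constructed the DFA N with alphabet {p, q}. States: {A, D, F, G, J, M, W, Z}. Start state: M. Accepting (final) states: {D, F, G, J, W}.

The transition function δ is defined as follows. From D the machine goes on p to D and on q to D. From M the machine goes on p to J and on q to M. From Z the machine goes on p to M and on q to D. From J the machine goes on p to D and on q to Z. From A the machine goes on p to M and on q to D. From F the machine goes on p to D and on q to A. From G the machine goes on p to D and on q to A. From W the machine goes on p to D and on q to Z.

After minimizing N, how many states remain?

Reachable states from the start: {D,J,M,Z}. Unreachable: {A,F,G,W} — drop them.
Start with accepting vs non-accepting: {D,J} | {M,Z}.
Refine {D,J} on symbol q: members go to different blocks, giving {J} and {D}.
On input p, block {M,Z} splits into {Z} and {M}.
The partition is now stable with 4 blocks: {J} | {Z} | {D} | {M}.

4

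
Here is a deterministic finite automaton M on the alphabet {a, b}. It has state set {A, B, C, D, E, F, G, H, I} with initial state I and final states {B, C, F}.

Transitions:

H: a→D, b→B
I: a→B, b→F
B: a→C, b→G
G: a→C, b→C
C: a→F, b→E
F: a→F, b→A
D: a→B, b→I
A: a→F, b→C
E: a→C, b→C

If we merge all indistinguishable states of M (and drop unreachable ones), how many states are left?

Reachable states from the start: {A,B,C,E,F,G,I}. Unreachable: {D,H} — drop them.
P0 = {B,C,F} | {A,E,G,I}.
The partition is now stable with 2 blocks: {B,C,F} | {A,E,G,I}.

2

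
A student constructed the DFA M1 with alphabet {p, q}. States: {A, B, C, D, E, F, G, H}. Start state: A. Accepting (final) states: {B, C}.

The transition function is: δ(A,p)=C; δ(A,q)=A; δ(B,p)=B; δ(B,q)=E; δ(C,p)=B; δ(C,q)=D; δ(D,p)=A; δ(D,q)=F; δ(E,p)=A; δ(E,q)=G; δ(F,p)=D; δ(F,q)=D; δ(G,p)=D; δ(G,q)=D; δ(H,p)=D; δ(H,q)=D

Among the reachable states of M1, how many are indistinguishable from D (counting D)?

2

Reachable states from the start: {A,B,C,D,E,F,G}. Unreachable: {H} — drop them.
Initial partition by acceptance: {B,C} | {A,D,E,F,G}.
Split {A,D,E,F,G} by δ(·,p) → {D,E,F,G} and {A}.
Split {D,E,F,G} by δ(·,p) → {D,E} and {F,G}.
No further refinement is possible. Final partition (4 blocks): {B,C} | {D,E} | {A} | {F,G}.
The equivalence class containing D is {D,E}, of size 2.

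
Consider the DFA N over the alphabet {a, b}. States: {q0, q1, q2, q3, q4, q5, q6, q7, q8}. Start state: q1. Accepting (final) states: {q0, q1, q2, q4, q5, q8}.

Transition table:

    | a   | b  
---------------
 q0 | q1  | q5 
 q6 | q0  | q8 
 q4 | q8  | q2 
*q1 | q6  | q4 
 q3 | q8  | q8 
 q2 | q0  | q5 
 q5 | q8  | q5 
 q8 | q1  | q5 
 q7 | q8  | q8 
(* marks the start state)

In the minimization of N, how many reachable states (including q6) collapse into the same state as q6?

First remove the unreachable states {q3,q7}; 7 states remain.
P0 = {q0,q1,q2,q4,q5,q8} | {q6}.
On input a, block {q0,q1,q2,q4,q5,q8} splits into {q0,q2,q4,q5,q8} and {q1}.
Split {q0,q2,q4,q5,q8} by δ(·,a) → {q2,q4,q5} and {q0,q8}.
The partition is now stable with 4 blocks: {q2,q4,q5} | {q6} | {q1} | {q0,q8}.
The equivalence class containing q6 is {q6}, of size 1.

1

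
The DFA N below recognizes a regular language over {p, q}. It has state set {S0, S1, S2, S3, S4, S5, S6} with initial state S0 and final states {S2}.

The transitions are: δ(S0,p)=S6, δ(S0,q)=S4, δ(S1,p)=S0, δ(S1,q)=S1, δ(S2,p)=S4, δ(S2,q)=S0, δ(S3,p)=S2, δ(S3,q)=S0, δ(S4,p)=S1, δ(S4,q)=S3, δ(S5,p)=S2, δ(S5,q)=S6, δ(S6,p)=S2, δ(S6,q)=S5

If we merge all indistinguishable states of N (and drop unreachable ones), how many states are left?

All states are reachable from the start state.
P0 = {S2} | {S0,S1,S3,S4,S5,S6}.
Refine {S0,S1,S3,S4,S5,S6} on symbol p: members go to different blocks, giving {S0,S1,S4} and {S3,S5,S6}.
Refine {S0,S1,S4} on symbol p: members go to different blocks, giving {S1,S4} and {S0}.
On input p, block {S1,S4} splits into {S1} and {S4}.
Refine {S3,S5,S6} on symbol q: members go to different blocks, giving {S5,S6} and {S3}.
No further refinement is possible. Final partition (6 blocks): {S2} | {S1} | {S5,S6} | {S0} | {S4} | {S3}.

6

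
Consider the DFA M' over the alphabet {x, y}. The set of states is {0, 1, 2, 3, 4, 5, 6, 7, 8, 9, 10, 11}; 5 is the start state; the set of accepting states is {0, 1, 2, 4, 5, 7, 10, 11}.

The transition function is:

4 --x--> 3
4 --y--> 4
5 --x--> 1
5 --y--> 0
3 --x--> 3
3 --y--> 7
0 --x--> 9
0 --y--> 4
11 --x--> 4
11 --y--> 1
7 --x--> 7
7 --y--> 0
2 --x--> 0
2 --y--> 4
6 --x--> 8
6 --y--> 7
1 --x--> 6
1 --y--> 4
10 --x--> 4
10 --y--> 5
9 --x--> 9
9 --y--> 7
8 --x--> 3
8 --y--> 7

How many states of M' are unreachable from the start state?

3

BFS from 5 reaches {0, 1, 3, 4, 5, 6, 7, 8, 9}; the 3 state(s) 2, 10, 11 are never visited.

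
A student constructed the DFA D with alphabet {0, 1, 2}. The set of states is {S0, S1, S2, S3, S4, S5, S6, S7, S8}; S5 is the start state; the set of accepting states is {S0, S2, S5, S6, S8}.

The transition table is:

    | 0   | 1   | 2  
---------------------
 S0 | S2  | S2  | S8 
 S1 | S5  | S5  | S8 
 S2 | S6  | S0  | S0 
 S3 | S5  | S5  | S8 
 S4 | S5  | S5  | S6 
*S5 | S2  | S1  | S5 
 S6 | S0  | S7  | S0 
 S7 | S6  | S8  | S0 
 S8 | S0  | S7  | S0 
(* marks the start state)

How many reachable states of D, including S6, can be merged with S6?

States {S3,S4} cannot be reached from the start state, so discard them.
Initial partition by acceptance: {S0,S2,S5,S6,S8} | {S1,S7}.
On input 1, block {S0,S2,S5,S6,S8} splits into {S5,S6,S8} and {S0,S2}.
On input 2, block {S5,S6,S8} splits into {S6,S8} and {S5}.
On input 0, block {S1,S7} splits into {S1} and {S7}.
On input 0, block {S0,S2} splits into {S0} and {S2}.
The partition is now stable with 6 blocks: {S6,S8} | {S1} | {S0} | {S5} | {S7} | {S2}.
State S6 belongs to the block {S6,S8}, which has 2 states.

2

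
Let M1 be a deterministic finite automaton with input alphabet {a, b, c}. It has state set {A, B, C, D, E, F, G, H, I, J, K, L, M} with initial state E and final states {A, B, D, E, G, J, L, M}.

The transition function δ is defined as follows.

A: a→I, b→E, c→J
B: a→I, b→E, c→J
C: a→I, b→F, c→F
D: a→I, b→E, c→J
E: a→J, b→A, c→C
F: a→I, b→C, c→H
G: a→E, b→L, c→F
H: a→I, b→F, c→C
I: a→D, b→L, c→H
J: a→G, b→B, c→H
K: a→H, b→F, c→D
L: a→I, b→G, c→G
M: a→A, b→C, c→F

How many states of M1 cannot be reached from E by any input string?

Starting at E and following transitions, the reachable set is {A, B, C, D, E, F, G, H, I, J, L}. That leaves K, M unreachable — 2 in total.

2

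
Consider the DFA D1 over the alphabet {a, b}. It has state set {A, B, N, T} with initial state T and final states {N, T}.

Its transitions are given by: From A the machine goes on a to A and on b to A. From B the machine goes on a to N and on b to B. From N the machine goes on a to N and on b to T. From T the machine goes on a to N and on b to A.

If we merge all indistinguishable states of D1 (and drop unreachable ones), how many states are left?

3

Reachable states from the start: {A,N,T}. Unreachable: {B} — drop them.
Start with accepting vs non-accepting: {N,T} | {A}.
Split {N,T} by δ(·,b) → {T} and {N}.
No further refinement is possible. Final partition (3 blocks): {T} | {A} | {N}.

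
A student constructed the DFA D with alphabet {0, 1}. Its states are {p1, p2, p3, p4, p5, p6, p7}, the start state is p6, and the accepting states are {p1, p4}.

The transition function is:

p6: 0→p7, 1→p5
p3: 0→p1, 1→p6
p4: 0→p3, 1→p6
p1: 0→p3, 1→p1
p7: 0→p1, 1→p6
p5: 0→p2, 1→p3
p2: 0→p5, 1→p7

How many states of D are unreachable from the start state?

1

No path from p6 leads to p4; the other 6 states are all reachable.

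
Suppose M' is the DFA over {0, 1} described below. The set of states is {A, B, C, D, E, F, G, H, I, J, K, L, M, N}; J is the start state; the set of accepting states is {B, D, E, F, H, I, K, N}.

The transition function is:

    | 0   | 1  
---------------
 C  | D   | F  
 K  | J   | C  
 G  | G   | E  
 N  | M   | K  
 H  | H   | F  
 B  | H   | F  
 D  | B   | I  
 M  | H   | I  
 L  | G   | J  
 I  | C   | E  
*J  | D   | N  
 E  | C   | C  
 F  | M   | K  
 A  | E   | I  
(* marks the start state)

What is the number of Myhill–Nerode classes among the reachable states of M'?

4

First remove the unreachable states {A,G,L}; 11 states remain.
Initial partition by acceptance: {B,D,E,F,H,I,K,N} | {C,J,M}.
Refine {B,D,E,F,H,I,K,N} on symbol 0: members go to different blocks, giving {E,F,I,K,N} and {B,D,H}.
Refine {E,F,I,K,N} on symbol 1: members go to different blocks, giving {F,I,N} and {E,K}.
Stable partition: {F,I,N} | {C,J,M} | {B,D,H} | {E,K} — 4 equivalence classes.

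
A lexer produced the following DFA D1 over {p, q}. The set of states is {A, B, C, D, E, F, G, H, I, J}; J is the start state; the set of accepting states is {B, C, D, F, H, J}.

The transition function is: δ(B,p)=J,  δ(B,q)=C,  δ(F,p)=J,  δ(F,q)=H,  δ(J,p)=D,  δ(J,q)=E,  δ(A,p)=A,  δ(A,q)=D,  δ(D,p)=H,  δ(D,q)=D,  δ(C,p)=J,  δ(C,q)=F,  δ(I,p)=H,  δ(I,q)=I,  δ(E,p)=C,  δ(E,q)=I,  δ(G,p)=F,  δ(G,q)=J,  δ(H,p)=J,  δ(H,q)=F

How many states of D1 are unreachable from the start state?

No path from J leads to A, B, G; the other 7 states are all reachable.

3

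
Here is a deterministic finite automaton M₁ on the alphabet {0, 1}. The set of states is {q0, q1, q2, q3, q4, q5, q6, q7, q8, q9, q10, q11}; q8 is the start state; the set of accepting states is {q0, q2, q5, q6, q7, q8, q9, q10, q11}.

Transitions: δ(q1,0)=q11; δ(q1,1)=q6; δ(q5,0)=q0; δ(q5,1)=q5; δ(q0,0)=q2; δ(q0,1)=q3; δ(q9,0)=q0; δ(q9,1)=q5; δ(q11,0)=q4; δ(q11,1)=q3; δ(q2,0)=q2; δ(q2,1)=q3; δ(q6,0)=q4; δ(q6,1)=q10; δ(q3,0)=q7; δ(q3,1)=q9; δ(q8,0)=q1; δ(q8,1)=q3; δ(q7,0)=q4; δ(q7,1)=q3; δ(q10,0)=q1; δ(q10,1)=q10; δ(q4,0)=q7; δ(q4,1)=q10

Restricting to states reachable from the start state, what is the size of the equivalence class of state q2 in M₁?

2

All states are reachable from the start state.
Start with accepting vs non-accepting: {q0,q2,q5,q6,q7,q8,q9,q10,q11} | {q1,q3,q4}.
Refine {q0,q2,q5,q6,q7,q8,q9,q10,q11} on symbol 0: members go to different blocks, giving {q6,q7,q8,q10,q11} and {q0,q2,q5,q9}.
Split {q6,q7,q8,q10,q11} by δ(·,1) → {q7,q8,q11} and {q6,q10}.
Split {q1,q3,q4} by δ(·,1) → {q1,q4} and {q3}.
Refine {q0,q2,q5,q9} on symbol 1: members go to different blocks, giving {q0,q2} and {q5,q9}.
The partition is now stable with 6 blocks: {q7,q8,q11} | {q1,q4} | {q0,q2} | {q6,q10} | {q3} | {q5,q9}.
The equivalence class containing q2 is {q0,q2}, of size 2.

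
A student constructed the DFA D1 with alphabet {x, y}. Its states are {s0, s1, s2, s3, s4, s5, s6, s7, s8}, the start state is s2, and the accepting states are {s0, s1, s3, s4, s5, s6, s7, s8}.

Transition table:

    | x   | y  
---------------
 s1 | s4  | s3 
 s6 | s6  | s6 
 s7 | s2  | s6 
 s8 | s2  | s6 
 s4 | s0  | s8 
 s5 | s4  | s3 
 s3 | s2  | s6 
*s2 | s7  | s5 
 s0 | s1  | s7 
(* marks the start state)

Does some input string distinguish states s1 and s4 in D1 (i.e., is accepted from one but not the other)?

No

Start with accepting vs non-accepting: {s0,s1,s3,s4,s5,s6,s7,s8} | {s2}.
Refine {s0,s1,s3,s4,s5,s6,s7,s8} on symbol x: members go to different blocks, giving {s0,s1,s4,s5,s6} and {s3,s7,s8}.
On input y, block {s0,s1,s4,s5,s6} splits into {s0,s1,s4,s5} and {s6}.
No further refinement is possible. Final partition (4 blocks): {s0,s1,s4,s5} | {s2} | {s3,s7,s8} | {s6}.
s1 and s4 lie in the same block of the stable partition, so they are equivalent — no string distinguishes them.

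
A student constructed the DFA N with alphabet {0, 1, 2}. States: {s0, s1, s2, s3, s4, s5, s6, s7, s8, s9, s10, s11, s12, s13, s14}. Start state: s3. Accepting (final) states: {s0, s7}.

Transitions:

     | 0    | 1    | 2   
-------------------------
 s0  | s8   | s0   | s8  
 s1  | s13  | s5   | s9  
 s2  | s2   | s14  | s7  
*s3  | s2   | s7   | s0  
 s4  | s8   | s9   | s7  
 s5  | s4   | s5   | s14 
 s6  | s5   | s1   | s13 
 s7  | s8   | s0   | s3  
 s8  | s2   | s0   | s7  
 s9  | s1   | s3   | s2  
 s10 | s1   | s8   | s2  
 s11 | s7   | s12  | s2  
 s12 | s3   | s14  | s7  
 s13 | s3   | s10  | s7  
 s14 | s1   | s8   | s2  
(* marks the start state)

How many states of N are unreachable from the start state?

BFS from s3 reaches {s0, s1, s2, s3, s4, s5, s7, s8, s9, s10, s13, s14}; the 3 state(s) s6, s11, s12 are never visited.

3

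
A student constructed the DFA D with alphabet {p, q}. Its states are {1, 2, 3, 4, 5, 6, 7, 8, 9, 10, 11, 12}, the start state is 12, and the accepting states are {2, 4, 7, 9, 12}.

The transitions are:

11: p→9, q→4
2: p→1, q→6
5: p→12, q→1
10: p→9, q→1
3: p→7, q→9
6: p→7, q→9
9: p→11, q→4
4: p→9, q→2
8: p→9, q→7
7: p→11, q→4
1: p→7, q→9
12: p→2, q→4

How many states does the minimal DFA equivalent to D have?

States {3,5,8,10} cannot be reached from the start state, so discard them.
P0 = {2,4,7,9,12} | {1,6,11}.
Refine {2,4,7,9,12} on symbol p: members go to different blocks, giving {2,7,9} and {4,12}.
Refine {2,7,9} on symbol q: members go to different blocks, giving {7,9} and {2}.
Refine {1,6,11} on symbol q: members go to different blocks, giving {1,6} and {11}.
Refine {4,12} on symbol p: members go to different blocks, giving {4} and {12}.
Stable partition: {7,9} | {1,6} | {4} | {2} | {11} | {12} — 6 equivalence classes.

6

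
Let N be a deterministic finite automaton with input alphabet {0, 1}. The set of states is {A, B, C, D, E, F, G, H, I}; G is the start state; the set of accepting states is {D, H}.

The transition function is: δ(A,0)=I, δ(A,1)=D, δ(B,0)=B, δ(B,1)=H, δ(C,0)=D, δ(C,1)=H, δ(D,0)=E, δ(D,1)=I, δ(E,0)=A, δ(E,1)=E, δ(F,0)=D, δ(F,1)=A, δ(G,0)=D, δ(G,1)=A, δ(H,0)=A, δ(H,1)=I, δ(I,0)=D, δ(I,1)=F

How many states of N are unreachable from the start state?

Starting at G and following transitions, the reachable set is {A, D, E, F, G, I}. That leaves B, C, H unreachable — 3 in total.

3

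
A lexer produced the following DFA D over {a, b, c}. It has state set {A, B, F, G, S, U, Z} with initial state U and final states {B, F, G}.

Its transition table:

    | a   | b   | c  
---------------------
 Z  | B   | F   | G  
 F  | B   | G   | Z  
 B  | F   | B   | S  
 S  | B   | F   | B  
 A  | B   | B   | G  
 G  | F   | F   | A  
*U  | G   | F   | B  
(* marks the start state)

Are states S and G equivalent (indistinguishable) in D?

No

Every state is reachable, so we keep all 7.
Initial partition by acceptance: {B,F,G} | {A,S,U,Z}.
The partition is now stable with 2 blocks: {B,F,G} | {A,S,U,Z}.
S and G end up in different blocks, so they are distinguishable. For instance, the string 'ε' is accepted from only G.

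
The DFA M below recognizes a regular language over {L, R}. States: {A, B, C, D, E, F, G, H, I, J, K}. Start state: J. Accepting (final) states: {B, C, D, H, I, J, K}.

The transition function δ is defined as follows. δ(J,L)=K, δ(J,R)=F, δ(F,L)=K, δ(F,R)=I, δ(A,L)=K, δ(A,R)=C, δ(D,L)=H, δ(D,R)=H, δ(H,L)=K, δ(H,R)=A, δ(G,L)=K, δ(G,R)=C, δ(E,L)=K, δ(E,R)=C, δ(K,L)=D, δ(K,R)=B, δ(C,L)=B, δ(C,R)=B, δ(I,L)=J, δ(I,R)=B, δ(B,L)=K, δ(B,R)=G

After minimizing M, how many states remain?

First remove the unreachable states {E}; 10 states remain.
Start with accepting vs non-accepting: {B,C,D,H,I,J,K} | {A,F,G}.
Split {B,C,D,H,I,J,K} by δ(·,R) → {C,D,I,K} and {B,H,J}.
Split {C,D,I,K} by δ(·,L) → {C,D,I} and {K}.
No further refinement is possible. Final partition (4 blocks): {C,D,I} | {A,F,G} | {B,H,J} | {K}.

4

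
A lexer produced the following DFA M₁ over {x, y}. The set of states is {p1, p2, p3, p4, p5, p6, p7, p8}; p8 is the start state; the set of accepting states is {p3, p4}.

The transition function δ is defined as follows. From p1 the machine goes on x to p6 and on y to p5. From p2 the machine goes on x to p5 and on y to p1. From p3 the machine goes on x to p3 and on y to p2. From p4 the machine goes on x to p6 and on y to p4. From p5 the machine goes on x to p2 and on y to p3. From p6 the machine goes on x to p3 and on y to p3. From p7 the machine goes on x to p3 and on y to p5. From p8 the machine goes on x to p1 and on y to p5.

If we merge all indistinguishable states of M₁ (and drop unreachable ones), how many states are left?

6

States {p4,p7} cannot be reached from the start state, so discard them.
Initial partition by acceptance: {p3} | {p1,p2,p5,p6,p8}.
Refine {p1,p2,p5,p6,p8} on symbol x: members go to different blocks, giving {p1,p2,p5,p8} and {p6}.
Refine {p1,p2,p5,p8} on symbol x: members go to different blocks, giving {p2,p5,p8} and {p1}.
On input x, block {p2,p5,p8} splits into {p2,p5} and {p8}.
Refine {p2,p5} on symbol y: members go to different blocks, giving {p2} and {p5}.
No further refinement is possible. Final partition (6 blocks): {p3} | {p2} | {p6} | {p1} | {p8} | {p5}.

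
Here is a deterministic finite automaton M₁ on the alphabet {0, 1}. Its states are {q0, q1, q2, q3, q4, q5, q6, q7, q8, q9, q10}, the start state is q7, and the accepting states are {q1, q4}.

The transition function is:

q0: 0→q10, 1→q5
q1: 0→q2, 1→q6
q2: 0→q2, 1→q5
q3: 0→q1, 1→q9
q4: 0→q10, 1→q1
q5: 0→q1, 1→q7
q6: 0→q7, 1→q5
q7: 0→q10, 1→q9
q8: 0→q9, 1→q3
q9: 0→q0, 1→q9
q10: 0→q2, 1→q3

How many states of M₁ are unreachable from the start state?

2

Starting at q7 and following transitions, the reachable set is {q0, q1, q2, q3, q5, q6, q7, q9, q10}. That leaves q4, q8 unreachable — 2 in total.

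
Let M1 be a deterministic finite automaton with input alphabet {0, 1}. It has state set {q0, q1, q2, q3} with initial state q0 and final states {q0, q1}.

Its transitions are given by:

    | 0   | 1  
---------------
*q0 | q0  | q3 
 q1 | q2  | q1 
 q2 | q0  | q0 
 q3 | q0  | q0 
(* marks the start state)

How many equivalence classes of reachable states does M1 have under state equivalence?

States {q1,q2} cannot be reached from the start state, so discard them.
Initial partition by acceptance: {q0} | {q3}.
No further refinement is possible. Final partition (2 blocks): {q0} | {q3}.

2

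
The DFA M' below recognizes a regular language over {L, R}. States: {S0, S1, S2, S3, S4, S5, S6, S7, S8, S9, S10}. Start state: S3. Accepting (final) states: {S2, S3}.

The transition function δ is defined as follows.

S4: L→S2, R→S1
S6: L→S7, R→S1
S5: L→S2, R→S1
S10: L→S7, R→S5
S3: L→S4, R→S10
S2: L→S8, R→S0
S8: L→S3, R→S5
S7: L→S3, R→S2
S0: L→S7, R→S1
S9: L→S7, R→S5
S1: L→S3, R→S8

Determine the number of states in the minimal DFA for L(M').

States {S6,S9} cannot be reached from the start state, so discard them.
Start with accepting vs non-accepting: {S2,S3} | {S0,S1,S4,S5,S7,S8,S10}.
Split {S0,S1,S4,S5,S7,S8,S10} by δ(·,L) → {S1,S4,S5,S7,S8} and {S0,S10}.
Split {S1,S4,S5,S7,S8} by δ(·,R) → {S1,S4,S5,S8} and {S7}.
Stable partition: {S2,S3} | {S1,S4,S5,S8} | {S0,S10} | {S7} — 4 equivalence classes.

4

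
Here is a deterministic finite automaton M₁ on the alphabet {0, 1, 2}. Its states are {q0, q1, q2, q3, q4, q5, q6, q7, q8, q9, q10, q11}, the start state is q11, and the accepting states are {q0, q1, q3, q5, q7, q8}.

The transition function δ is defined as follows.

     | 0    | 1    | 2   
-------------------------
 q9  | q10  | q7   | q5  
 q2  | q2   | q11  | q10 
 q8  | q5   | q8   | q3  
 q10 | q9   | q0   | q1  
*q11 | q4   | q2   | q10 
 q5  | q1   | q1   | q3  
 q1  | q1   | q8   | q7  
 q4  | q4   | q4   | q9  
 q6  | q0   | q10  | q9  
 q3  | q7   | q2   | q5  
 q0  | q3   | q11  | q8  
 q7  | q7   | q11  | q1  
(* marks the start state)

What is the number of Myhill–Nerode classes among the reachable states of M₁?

First remove the unreachable states {q6}; 11 states remain.
P0 = {q0,q1,q3,q5,q7,q8} | {q2,q4,q9,q10,q11}.
Split {q0,q1,q3,q5,q7,q8} by δ(·,1) → {q0,q3,q7} and {q1,q5,q8}.
Split {q2,q4,q9,q10,q11} by δ(·,1) → {q2,q4,q11} and {q9,q10}.
No further refinement is possible. Final partition (4 blocks): {q0,q3,q7} | {q2,q4,q11} | {q1,q5,q8} | {q9,q10}.

4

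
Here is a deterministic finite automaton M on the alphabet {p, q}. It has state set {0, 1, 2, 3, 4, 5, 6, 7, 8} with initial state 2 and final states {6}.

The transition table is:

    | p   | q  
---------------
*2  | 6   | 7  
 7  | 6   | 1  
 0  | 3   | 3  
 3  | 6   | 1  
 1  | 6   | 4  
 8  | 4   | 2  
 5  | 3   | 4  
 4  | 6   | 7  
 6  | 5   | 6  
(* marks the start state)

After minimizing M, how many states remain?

Reachable states from the start: {1,2,3,4,5,6,7}. Unreachable: {0,8} — drop them.
Initial partition by acceptance: {6} | {1,2,3,4,5,7}.
Refine {1,2,3,4,5,7} on symbol p: members go to different blocks, giving {1,2,3,4,7} and {5}.
Stable partition: {6} | {1,2,3,4,7} | {5} — 3 equivalence classes.

3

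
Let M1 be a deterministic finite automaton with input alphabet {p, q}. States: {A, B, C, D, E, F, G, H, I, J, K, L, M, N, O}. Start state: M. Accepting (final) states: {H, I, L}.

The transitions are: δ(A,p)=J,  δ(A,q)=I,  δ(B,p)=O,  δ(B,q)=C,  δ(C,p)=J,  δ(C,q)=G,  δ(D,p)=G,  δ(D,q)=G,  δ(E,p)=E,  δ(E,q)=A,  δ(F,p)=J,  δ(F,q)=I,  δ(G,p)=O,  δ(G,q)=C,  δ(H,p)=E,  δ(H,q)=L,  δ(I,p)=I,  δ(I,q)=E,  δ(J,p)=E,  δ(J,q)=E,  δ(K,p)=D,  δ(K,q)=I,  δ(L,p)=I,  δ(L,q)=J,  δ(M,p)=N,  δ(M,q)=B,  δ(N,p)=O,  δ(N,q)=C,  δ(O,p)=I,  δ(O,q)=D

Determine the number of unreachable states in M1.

No path from M leads to F, H, K, L; the other 11 states are all reachable.

4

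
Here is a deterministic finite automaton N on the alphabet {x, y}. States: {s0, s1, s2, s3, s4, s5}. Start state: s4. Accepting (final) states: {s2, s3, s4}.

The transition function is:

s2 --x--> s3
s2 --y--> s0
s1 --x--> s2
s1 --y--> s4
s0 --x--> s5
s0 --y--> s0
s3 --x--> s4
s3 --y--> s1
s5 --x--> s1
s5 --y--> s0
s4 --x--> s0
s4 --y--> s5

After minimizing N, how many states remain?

Start with accepting vs non-accepting: {s2,s3,s4} | {s0,s1,s5}.
Split {s2,s3,s4} by δ(·,x) → {s2,s3} and {s4}.
Split {s2,s3} by δ(·,x) → {s2} and {s3}.
On input x, block {s0,s1,s5} splits into {s0,s5} and {s1}.
Refine {s0,s5} on symbol x: members go to different blocks, giving {s0} and {s5}.
The partition is now stable with 6 blocks: {s2} | {s0} | {s4} | {s3} | {s1} | {s5}.

6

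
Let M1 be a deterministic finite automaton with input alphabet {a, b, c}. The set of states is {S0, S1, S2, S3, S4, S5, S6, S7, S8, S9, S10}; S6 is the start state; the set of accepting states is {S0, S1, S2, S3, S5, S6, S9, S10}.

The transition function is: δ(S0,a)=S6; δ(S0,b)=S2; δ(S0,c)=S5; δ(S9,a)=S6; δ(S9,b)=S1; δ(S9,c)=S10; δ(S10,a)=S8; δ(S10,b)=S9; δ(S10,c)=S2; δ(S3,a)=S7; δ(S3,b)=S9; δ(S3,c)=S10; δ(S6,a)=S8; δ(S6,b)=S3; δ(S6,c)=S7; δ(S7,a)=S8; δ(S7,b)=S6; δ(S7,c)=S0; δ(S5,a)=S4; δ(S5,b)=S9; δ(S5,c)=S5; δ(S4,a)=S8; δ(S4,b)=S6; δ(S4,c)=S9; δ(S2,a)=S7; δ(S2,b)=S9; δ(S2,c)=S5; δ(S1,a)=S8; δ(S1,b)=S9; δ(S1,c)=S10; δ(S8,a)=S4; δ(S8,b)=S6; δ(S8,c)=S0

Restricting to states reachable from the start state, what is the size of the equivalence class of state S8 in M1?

Initial partition by acceptance: {S0,S1,S2,S3,S5,S6,S9,S10} | {S4,S7,S8}.
Refine {S0,S1,S2,S3,S5,S6,S9,S10} on symbol a: members go to different blocks, giving {S1,S2,S3,S5,S6,S10} and {S0,S9}.
Split {S1,S2,S3,S5,S6,S10} by δ(·,b) → {S1,S2,S3,S5,S10} and {S6}.
No further refinement is possible. Final partition (4 blocks): {S1,S2,S3,S5,S10} | {S4,S7,S8} | {S0,S9} | {S6}.
The equivalence class containing S8 is {S4,S7,S8}, of size 3.

3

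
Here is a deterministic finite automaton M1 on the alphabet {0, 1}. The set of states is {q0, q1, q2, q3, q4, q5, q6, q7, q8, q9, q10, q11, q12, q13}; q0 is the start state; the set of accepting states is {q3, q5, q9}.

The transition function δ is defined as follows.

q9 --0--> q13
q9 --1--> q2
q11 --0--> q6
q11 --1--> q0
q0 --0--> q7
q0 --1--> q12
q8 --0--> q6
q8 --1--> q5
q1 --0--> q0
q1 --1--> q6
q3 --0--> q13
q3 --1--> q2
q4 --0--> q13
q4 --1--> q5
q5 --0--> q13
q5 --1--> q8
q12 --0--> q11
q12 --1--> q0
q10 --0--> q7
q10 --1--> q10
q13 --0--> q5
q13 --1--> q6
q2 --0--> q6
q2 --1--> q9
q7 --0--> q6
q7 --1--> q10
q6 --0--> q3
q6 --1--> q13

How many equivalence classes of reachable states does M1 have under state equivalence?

5

First remove the unreachable states {q1,q4}; 12 states remain.
P0 = {q3,q5,q9} | {q0,q2,q6,q7,q8,q10,q11,q12,q13}.
Refine {q0,q2,q6,q7,q8,q10,q11,q12,q13} on symbol 0: members go to different blocks, giving {q0,q2,q7,q8,q10,q11,q12} and {q6,q13}.
On input 0, block {q0,q2,q7,q8,q10,q11,q12} splits into {q2,q7,q8,q11} and {q0,q10,q12}.
On input 1, block {q2,q7,q8,q11} splits into {q2,q8} and {q7,q11}.
Stable partition: {q3,q5,q9} | {q2,q8} | {q6,q13} | {q0,q10,q12} | {q7,q11} — 5 equivalence classes.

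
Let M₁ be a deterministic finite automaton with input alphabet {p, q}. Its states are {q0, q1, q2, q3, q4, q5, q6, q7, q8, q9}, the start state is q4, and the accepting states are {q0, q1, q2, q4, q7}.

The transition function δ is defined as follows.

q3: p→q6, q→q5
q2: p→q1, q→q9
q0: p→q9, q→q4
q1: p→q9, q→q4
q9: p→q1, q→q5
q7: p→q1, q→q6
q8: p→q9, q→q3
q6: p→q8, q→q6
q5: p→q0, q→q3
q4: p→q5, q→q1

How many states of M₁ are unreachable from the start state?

BFS from q4 reaches {q0, q1, q3, q4, q5, q6, q8, q9}; the 2 state(s) q2, q7 are never visited.

2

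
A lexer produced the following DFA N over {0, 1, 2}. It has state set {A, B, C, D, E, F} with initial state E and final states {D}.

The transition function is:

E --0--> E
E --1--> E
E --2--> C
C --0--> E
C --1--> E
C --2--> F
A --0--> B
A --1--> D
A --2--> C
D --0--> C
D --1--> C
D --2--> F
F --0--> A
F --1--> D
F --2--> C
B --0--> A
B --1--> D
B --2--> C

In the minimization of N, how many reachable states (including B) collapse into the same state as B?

3

Start with accepting vs non-accepting: {D} | {A,B,C,E,F}.
Refine {A,B,C,E,F} on symbol 1: members go to different blocks, giving {A,B,F} and {C,E}.
Refine {C,E} on symbol 2: members go to different blocks, giving {C} and {E}.
The partition is now stable with 4 blocks: {D} | {A,B,F} | {C} | {E}.
State B belongs to the block {A,B,F}, which has 3 states.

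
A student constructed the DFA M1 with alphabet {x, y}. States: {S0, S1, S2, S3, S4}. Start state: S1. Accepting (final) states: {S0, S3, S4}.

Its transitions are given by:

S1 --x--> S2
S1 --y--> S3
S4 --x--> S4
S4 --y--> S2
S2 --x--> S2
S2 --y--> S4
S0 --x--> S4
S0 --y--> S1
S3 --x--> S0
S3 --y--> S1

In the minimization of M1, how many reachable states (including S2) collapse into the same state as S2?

All states are reachable from the start state.
P0 = {S0,S3,S4} | {S1,S2}.
Stable partition: {S0,S3,S4} | {S1,S2} — 2 equivalence classes.
The equivalence class containing S2 is {S1,S2}, of size 2.

2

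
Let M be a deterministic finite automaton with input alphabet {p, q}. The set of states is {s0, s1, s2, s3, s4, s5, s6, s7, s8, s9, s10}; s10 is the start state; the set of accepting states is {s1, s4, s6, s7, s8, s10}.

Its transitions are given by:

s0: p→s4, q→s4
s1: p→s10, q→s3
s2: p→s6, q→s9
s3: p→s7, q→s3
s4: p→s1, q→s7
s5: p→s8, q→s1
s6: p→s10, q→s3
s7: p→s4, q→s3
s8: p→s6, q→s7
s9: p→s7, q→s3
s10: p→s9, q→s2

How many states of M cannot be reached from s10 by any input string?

3

Starting at s10 and following transitions, the reachable set is {s1, s2, s3, s4, s6, s7, s9, s10}. That leaves s0, s5, s8 unreachable — 3 in total.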